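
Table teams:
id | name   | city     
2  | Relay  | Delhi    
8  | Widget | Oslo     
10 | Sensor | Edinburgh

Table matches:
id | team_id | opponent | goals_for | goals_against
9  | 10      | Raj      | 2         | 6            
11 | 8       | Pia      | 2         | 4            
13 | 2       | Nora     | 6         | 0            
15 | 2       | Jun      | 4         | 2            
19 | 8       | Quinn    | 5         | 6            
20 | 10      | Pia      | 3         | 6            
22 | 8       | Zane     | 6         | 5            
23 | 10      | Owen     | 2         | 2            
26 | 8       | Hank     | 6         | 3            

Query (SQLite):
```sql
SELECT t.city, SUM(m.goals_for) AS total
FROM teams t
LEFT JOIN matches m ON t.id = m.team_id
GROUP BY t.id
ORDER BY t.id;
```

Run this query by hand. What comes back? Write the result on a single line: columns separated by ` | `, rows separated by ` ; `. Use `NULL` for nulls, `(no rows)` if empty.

Delhi | 10 ; Oslo | 19 ; Edinburgh | 7

LEFT JOIN keeps every teams row; unmatched ones get NULL for matches columns.
Group by teams.id and compute SUM(m.goals_for). SUM over an all-NULL group is NULL.
  2: ids {13, 15} → SUM(m.goals_for)=10
  8: ids {11, 19, 22, 26} → SUM(m.goals_for)=19
  10: ids {9, 20, 23} → SUM(m.goals_for)=7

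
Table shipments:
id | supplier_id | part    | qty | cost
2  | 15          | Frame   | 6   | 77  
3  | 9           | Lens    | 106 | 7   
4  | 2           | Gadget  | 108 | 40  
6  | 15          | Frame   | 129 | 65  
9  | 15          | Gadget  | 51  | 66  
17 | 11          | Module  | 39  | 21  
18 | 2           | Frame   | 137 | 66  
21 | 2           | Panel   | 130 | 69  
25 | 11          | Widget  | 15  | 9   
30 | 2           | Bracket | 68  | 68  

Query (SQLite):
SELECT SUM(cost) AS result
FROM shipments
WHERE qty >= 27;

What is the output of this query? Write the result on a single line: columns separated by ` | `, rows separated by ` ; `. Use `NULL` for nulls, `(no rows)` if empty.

402

Rows where qty >= 27 → cost values: [7, 40, 65, 66, 21, 66, 69, 68].
SUM of non-NULL values = 402.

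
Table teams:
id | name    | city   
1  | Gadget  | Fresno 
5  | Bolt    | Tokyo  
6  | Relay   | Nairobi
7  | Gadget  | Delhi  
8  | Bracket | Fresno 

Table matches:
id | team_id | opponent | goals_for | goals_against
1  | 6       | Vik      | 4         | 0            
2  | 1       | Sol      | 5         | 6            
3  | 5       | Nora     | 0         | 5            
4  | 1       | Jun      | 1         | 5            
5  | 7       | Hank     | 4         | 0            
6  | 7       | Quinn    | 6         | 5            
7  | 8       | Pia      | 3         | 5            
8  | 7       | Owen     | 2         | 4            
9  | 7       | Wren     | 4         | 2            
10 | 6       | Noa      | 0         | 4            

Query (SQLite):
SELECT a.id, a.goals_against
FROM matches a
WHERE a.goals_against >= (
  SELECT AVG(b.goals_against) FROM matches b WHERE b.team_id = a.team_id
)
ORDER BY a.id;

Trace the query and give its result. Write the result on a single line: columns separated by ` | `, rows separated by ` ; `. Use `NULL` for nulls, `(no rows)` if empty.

For each matches row a, compute AVG(goals_against) over rows sharing a.team_id.
Keep row a if a.goals_against >= that per-group AVG.
  team_id=1: AVG(goals_against) = 5.5
  team_id=5: AVG(goals_against) = 5.0
  team_id=6: AVG(goals_against) = 2.0
  team_id=7: AVG(goals_against) = 2.75
  team_id=8: AVG(goals_against) = 5.0

2 | 6 ; 3 | 5 ; 6 | 5 ; 7 | 5 ; 8 | 4 ; 10 | 4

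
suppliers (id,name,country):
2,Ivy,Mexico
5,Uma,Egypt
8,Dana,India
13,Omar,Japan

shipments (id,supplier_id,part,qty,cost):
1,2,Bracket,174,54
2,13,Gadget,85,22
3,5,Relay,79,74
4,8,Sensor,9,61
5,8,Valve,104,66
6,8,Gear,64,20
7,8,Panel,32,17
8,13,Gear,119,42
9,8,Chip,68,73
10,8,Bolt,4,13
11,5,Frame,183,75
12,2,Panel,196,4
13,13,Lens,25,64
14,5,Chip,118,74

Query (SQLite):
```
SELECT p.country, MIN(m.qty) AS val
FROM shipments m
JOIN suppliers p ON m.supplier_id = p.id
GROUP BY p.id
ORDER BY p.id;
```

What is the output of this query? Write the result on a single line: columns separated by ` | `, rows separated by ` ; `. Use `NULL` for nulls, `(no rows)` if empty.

Mexico | 174 ; Egypt | 79 ; India | 4 ; Japan | 25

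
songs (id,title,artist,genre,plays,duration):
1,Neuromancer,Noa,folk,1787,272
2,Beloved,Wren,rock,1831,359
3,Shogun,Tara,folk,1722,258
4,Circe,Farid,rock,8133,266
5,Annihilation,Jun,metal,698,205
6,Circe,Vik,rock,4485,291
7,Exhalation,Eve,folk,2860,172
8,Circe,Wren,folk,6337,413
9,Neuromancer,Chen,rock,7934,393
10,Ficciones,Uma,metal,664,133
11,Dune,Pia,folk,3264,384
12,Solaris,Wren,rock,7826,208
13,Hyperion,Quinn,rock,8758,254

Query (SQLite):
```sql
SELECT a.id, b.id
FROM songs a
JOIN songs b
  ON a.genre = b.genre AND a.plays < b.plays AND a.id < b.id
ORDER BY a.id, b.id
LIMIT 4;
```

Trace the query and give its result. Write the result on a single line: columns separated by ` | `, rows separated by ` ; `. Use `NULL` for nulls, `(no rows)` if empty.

Pairs (a,b) with same genre, a.plays < b.plays, a.id < b.id.
genre groups: folk:{1,3,7,8,11} metal:{5,10} rock:{2,4,6,9,12,13}
Ordered by (a.id, b.id); first 4.

1 | 7 ; 1 | 8 ; 1 | 11 ; 2 | 4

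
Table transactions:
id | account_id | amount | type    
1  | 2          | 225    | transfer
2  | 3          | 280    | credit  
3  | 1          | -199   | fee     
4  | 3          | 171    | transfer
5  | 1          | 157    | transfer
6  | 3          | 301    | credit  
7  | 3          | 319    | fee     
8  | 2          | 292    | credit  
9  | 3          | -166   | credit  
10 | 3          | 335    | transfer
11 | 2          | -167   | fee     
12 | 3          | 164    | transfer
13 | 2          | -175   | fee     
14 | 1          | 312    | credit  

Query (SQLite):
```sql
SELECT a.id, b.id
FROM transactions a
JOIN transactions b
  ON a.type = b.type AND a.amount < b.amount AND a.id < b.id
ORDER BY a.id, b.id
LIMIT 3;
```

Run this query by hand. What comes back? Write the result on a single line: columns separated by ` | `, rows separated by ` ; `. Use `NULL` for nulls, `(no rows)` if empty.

Pairs (a,b) with same type, a.amount < b.amount, a.id < b.id.
type groups: credit:{2,6,8,9,14} fee:{3,7,11,13} transfer:{1,4,5,10,12}
Ordered by (a.id, b.id); first 3.

1 | 10 ; 2 | 6 ; 2 | 8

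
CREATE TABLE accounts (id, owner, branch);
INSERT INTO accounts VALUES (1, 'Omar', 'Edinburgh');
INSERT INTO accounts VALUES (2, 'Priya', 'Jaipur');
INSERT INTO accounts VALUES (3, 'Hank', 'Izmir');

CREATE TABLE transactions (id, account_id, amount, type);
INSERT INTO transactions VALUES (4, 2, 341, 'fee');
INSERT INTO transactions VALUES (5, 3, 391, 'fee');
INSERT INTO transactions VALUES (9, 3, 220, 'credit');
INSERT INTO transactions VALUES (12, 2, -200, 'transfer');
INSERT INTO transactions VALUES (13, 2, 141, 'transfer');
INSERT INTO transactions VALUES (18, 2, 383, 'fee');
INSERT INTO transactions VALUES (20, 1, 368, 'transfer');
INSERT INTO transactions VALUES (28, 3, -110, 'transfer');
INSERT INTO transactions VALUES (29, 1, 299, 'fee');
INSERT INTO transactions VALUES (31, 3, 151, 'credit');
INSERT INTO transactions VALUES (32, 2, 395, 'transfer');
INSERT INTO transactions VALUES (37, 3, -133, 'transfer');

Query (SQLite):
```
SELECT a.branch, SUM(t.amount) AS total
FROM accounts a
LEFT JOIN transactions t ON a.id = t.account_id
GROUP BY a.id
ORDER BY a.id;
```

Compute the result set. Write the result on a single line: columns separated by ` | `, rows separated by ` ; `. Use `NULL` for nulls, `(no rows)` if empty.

LEFT JOIN keeps every accounts row; unmatched ones get NULL for transactions columns.
Group by accounts.id and compute SUM(t.amount). SUM over an all-NULL group is NULL.
  1: ids {20, 29} → SUM(t.amount)=667
  2: ids {4, 12, 13, 18, 32} → SUM(t.amount)=1060
  3: ids {5, 9, 28, 31, 37} → SUM(t.amount)=519

Edinburgh | 667 ; Jaipur | 1060 ; Izmir | 519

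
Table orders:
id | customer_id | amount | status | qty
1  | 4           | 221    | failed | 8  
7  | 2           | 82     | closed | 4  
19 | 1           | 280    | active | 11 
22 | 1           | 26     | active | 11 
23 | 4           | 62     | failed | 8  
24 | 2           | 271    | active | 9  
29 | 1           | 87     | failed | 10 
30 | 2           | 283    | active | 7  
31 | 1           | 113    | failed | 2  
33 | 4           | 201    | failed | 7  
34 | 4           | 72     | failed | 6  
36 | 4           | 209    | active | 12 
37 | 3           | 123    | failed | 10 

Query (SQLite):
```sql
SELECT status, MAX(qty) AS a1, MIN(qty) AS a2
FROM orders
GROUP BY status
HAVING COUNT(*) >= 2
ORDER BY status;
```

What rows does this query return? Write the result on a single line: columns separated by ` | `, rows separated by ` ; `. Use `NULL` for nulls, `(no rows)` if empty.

Group orders by status.
Per group compute: MAX(qty), MIN(qty).
HAVING: drop groups with fewer than 2 rows.
  active: ids {19, 22, 24, 30, 36} → MAX(qty)=12, MIN(qty)=7
  closed: ids {7} → MAX(qty)=4, MIN(qty)=4
  failed: ids {1, 23, 29, 31, 33, 34, 37} → MAX(qty)=10, MIN(qty)=2

active | 12 | 7 ; failed | 10 | 2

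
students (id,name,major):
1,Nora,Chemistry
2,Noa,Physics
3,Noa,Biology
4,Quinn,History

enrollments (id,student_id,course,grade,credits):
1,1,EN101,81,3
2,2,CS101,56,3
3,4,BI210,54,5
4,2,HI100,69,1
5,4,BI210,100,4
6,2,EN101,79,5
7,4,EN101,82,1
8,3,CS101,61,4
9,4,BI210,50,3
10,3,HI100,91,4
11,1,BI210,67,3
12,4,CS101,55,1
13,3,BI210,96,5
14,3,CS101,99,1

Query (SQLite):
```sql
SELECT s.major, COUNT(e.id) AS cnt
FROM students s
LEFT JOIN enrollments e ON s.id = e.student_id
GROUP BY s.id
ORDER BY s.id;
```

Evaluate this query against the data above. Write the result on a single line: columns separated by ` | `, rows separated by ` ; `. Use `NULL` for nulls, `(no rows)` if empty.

Chemistry | 2 ; Physics | 3 ; Biology | 4 ; History | 5

LEFT JOIN keeps every students row; unmatched ones get NULL for enrollments columns.
Group by students.id and compute COUNT(e.id). COUNT(col) of an all-NULL group is 0.
  1: ids {1, 11} → COUNT(e.id)=2
  2: ids {2, 4, 6} → COUNT(e.id)=3
  3: ids {8, 10, 13, 14} → COUNT(e.id)=4
  4: ids {3, 5, 7, 9, 12} → COUNT(e.id)=5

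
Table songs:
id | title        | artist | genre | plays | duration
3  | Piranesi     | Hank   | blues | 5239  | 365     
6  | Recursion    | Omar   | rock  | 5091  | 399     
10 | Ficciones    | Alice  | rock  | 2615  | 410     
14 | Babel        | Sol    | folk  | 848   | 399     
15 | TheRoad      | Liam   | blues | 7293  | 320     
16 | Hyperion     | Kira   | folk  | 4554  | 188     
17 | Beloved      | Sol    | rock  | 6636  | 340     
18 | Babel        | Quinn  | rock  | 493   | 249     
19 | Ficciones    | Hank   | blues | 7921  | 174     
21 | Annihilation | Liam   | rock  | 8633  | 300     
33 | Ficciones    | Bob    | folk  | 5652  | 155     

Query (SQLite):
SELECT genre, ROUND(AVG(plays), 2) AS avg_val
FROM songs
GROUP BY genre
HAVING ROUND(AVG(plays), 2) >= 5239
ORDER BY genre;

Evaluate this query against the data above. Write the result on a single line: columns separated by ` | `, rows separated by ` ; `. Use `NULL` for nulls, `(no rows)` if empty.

Partition songs by genre; compute ROUND(AVG(plays), 2) within each group.
HAVING: keep groups where ROUND(AVG(plays), 2) >= 5239.
  blues: ids {3, 15, 19} → ROUND(AVG(plays), 2)=6817.67
  folk: ids {14, 16, 33} → ROUND(AVG(plays), 2)=3684.67
  rock: ids {6, 10, 17, 18, 21} → ROUND(AVG(plays), 2)=4693.6

blues | 6817.67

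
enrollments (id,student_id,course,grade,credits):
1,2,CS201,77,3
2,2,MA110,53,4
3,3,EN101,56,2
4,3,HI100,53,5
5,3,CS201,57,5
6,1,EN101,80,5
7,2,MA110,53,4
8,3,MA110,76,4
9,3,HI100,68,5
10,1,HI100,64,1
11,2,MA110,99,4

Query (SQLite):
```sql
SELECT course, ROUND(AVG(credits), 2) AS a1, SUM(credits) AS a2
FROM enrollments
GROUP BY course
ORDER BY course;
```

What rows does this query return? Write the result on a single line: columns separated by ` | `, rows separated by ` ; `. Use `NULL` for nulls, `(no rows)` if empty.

CS201 | 4 | 8 ; EN101 | 3.5 | 7 ; HI100 | 3.67 | 11 ; MA110 | 4 | 16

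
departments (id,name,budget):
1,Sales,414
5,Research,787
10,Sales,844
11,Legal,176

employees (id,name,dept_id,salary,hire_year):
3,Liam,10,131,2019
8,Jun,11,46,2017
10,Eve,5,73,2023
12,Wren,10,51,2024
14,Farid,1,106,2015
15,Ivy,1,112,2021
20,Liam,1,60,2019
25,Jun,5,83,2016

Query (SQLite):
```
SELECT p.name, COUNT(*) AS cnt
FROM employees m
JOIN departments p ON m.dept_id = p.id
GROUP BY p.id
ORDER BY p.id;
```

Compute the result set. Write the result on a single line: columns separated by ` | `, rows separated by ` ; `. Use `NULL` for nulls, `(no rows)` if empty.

Sales | 3 ; Research | 2 ; Sales | 2 ; Legal | 1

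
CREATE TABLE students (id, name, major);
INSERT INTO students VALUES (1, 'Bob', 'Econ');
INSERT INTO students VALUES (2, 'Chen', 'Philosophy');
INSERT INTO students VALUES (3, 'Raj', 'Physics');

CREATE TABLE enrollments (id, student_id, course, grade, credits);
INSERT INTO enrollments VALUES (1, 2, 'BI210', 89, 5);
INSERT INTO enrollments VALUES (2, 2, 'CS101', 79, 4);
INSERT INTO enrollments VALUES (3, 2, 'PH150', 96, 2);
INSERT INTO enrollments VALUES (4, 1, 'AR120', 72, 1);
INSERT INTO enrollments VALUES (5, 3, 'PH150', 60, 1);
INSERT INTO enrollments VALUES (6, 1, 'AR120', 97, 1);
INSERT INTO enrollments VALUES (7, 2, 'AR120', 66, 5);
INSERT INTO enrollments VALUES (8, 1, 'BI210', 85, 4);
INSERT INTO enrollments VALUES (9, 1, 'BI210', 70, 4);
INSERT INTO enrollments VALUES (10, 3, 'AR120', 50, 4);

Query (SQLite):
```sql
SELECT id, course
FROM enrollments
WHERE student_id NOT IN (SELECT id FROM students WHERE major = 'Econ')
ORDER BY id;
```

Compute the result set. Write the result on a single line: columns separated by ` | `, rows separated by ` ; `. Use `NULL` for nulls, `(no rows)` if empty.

1 | BI210 ; 2 | CS101 ; 3 | PH150 ; 5 | PH150 ; 7 | AR120 ; 10 | AR120

Inner query: students.id where major = 'Econ'.
Outer: keep enrollments rows whose student_id is not in that set.
Inner query → {1}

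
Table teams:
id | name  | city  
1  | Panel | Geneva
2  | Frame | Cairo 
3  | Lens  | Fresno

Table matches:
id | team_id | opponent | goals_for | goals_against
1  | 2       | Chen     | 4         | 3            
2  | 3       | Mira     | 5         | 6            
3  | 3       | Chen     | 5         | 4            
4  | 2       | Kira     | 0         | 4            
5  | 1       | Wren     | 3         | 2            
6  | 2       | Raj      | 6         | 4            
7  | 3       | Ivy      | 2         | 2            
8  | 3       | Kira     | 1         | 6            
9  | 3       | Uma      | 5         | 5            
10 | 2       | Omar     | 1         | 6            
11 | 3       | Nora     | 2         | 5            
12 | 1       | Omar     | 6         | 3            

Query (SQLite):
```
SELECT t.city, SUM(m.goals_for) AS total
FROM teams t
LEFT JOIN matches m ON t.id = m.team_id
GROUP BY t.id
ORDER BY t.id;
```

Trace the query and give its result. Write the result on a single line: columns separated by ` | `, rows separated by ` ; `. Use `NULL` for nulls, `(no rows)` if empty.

Geneva | 9 ; Cairo | 11 ; Fresno | 20

LEFT JOIN keeps every teams row; unmatched ones get NULL for matches columns.
Group by teams.id and compute SUM(m.goals_for). SUM over an all-NULL group is NULL.
  1: ids {5, 12} → SUM(m.goals_for)=9
  2: ids {1, 4, 6, 10} → SUM(m.goals_for)=11
  3: ids {2, 3, 7, 8, 9, 11} → SUM(m.goals_for)=20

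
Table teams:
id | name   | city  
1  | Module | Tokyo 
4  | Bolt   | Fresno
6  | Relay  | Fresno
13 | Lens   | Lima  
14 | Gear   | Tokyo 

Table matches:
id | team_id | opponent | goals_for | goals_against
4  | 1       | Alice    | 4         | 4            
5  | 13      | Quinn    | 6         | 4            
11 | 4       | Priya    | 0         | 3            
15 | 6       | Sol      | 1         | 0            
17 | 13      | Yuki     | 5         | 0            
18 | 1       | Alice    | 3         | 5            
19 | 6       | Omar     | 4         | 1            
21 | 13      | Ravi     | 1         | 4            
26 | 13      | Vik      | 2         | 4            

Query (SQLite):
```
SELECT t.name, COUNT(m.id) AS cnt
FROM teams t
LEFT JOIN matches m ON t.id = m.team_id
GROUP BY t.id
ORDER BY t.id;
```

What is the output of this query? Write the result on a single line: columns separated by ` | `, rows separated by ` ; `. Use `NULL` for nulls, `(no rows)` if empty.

Module | 2 ; Bolt | 1 ; Relay | 2 ; Lens | 4 ; Gear | 0

LEFT JOIN keeps every teams row; unmatched ones get NULL for matches columns.
Group by teams.id and compute COUNT(m.id). COUNT(col) of an all-NULL group is 0.
  1: ids {4, 18} → COUNT(m.id)=2
  4: ids {11} → COUNT(m.id)=1
  6: ids {15, 19} → COUNT(m.id)=2
  13: ids {5, 17, 21, 26} → COUNT(m.id)=4
  14: ids {—} → COUNT(m.id)=0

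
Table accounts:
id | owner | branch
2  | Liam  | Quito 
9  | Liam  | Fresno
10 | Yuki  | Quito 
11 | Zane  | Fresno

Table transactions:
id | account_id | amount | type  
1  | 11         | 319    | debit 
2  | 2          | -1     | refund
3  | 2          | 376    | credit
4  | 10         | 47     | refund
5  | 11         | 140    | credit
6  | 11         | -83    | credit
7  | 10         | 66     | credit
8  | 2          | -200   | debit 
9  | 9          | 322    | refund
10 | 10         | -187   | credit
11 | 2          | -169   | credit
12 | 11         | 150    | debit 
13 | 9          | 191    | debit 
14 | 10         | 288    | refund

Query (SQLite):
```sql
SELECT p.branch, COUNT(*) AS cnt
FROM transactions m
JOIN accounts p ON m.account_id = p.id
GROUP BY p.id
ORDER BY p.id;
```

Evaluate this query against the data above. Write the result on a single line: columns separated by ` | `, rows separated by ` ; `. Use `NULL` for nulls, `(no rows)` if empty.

Join each transactions row to its accounts via account_id.
Group joined rows by accounts.id; compute COUNT(*) per group.
  2: ids {2, 3, 8, 11} → COUNT(*)=4
  9: ids {9, 13} → COUNT(*)=2
  10: ids {4, 7, 10, 14} → COUNT(*)=4
  11: ids {1, 5, 6, 12} → COUNT(*)=4

Quito | 4 ; Fresno | 2 ; Quito | 4 ; Fresno | 4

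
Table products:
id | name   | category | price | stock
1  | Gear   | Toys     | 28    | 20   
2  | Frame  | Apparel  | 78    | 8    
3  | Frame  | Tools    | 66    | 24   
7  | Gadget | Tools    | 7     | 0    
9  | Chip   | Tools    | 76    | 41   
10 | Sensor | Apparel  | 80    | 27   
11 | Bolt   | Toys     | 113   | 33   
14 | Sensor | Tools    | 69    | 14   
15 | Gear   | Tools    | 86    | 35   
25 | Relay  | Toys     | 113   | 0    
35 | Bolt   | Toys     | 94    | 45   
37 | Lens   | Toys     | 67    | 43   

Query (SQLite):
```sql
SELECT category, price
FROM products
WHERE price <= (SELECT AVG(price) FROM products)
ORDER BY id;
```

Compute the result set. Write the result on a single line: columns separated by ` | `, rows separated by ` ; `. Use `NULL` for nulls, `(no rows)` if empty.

Scalar subquery: AVG(price) over all products rows = 73.083333 (≈; comparison uses full precision).
Keep rows where price <= that value.

Toys | 28 ; Tools | 66 ; Tools | 7 ; Tools | 69 ; Toys | 67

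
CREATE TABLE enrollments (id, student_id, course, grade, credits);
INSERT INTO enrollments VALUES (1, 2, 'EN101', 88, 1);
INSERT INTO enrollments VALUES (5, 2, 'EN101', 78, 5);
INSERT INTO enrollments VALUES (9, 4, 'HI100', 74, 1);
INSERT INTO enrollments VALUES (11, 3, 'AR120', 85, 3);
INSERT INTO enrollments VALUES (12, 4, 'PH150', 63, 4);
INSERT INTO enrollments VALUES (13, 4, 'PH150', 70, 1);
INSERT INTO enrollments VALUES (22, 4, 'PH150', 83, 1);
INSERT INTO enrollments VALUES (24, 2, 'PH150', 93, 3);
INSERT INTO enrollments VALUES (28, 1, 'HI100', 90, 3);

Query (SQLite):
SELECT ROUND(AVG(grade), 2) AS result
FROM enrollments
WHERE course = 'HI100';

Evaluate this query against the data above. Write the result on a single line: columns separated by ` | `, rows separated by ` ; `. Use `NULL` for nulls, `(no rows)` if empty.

82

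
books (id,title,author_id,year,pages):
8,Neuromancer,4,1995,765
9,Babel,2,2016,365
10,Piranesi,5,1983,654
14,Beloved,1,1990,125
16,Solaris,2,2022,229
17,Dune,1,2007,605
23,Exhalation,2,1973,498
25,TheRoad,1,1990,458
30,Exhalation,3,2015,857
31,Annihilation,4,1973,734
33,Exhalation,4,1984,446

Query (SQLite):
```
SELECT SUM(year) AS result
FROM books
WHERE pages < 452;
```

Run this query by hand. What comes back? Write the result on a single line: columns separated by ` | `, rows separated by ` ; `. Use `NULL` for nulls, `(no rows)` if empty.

8012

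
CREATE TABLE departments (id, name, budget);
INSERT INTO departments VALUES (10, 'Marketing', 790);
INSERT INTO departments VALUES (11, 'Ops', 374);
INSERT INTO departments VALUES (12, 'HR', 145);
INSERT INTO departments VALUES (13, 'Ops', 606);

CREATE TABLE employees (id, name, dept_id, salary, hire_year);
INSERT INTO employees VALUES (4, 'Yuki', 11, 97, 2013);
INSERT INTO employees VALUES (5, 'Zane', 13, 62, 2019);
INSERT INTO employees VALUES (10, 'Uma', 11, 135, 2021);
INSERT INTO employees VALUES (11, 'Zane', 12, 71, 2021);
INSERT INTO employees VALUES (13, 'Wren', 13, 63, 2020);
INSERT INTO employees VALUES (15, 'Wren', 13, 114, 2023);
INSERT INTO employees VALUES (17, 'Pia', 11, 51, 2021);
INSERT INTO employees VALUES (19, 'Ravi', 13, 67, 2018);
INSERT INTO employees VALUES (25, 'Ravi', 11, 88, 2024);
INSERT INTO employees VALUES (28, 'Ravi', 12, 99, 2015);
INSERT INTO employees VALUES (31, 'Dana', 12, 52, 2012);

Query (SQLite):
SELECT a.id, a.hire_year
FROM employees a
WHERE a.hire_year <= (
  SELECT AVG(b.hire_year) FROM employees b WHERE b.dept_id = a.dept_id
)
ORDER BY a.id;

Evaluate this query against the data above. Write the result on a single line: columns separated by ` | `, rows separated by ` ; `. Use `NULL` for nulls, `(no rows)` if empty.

4 | 2013 ; 5 | 2019 ; 13 | 2020 ; 19 | 2018 ; 28 | 2015 ; 31 | 2012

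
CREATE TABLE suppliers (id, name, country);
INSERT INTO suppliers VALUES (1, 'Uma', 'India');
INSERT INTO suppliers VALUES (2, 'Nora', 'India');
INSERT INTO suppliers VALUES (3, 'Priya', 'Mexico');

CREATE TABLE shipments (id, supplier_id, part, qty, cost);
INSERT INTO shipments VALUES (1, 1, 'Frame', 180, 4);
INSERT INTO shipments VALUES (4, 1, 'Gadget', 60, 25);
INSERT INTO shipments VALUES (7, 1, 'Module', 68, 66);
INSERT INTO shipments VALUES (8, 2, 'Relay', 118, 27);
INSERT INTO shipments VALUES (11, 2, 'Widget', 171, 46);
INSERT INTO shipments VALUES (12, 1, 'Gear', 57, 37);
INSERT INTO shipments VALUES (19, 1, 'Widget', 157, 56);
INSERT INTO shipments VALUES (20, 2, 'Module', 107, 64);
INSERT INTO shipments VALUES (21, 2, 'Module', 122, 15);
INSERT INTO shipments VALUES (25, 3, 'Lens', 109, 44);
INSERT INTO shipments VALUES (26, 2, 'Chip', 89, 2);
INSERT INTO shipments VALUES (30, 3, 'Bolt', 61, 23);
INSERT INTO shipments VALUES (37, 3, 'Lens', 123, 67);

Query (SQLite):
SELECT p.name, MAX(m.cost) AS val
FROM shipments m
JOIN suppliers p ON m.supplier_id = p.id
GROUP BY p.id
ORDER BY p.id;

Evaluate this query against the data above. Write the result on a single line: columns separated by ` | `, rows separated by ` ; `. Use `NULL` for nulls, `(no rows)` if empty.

Join each shipments row to its suppliers via supplier_id.
Group joined rows by suppliers.id; compute MAX(m.cost) per group.
  1: ids {1, 4, 7, 12, 19} → MAX(m.cost)=66
  2: ids {8, 11, 20, 21, 26} → MAX(m.cost)=64
  3: ids {25, 30, 37} → MAX(m.cost)=67

Uma | 66 ; Nora | 64 ; Priya | 67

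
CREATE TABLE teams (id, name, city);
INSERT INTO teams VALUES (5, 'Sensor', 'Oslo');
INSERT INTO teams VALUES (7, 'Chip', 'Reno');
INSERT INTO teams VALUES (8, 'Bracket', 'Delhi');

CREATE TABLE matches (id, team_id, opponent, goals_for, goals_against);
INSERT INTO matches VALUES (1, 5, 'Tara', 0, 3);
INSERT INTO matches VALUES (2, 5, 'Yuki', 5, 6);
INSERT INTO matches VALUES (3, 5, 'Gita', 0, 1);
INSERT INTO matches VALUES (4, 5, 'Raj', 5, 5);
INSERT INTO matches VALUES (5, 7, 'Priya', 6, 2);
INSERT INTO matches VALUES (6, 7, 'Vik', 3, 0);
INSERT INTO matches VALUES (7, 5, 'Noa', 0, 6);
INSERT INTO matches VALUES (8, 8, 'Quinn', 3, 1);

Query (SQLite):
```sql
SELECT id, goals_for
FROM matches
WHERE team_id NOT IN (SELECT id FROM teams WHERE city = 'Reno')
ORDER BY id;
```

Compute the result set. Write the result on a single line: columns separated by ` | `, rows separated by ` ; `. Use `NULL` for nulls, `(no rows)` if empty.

Inner query: teams.id where city = 'Reno'.
Outer: keep matches rows whose team_id is not in that set.
Inner query → {7}

1 | 0 ; 2 | 5 ; 3 | 0 ; 4 | 5 ; 7 | 0 ; 8 | 3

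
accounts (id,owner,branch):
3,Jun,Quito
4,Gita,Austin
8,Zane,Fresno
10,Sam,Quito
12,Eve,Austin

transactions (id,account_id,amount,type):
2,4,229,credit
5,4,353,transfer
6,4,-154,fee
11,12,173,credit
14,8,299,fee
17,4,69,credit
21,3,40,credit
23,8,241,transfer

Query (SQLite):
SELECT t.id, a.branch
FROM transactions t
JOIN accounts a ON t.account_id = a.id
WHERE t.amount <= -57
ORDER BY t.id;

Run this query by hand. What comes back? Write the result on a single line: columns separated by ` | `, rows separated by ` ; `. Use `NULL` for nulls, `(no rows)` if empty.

6 | Austin

Each transactions row matches the accounts row where account_id = accounts.id.
Then keep rows with t.amount <= -57.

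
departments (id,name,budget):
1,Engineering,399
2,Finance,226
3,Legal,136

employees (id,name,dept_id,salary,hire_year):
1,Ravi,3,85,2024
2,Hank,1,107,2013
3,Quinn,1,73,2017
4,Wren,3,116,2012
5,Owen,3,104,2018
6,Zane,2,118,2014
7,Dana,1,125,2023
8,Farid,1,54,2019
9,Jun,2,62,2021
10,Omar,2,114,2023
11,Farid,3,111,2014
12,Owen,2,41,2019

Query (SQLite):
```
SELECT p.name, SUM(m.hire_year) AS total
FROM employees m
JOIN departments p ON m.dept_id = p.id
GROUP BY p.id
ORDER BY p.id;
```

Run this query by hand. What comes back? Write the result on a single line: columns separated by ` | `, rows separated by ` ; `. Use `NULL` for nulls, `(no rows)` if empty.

Engineering | 8072 ; Finance | 8077 ; Legal | 8068

Join each employees row to its departments via dept_id.
Group joined rows by departments.id; compute SUM(m.hire_year) per group.
  1: ids {2, 3, 7, 8} → SUM(m.hire_year)=8072
  2: ids {6, 9, 10, 12} → SUM(m.hire_year)=8077
  3: ids {1, 4, 5, 11} → SUM(m.hire_year)=8068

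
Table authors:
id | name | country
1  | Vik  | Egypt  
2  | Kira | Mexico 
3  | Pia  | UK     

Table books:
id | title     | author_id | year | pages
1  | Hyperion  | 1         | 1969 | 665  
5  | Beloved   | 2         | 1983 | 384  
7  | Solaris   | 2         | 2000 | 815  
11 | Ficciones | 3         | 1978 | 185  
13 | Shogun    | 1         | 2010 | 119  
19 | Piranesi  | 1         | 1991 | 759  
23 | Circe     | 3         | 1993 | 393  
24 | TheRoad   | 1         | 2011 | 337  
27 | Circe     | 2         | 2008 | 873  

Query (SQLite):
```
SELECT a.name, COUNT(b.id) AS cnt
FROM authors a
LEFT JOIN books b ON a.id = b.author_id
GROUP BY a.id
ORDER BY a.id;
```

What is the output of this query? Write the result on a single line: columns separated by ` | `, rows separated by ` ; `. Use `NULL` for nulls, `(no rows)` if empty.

LEFT JOIN keeps every authors row; unmatched ones get NULL for books columns.
Group by authors.id and compute COUNT(b.id). COUNT(col) of an all-NULL group is 0.
  1: ids {1, 13, 19, 24} → COUNT(b.id)=4
  2: ids {5, 7, 27} → COUNT(b.id)=3
  3: ids {11, 23} → COUNT(b.id)=2

Vik | 4 ; Kira | 3 ; Pia | 2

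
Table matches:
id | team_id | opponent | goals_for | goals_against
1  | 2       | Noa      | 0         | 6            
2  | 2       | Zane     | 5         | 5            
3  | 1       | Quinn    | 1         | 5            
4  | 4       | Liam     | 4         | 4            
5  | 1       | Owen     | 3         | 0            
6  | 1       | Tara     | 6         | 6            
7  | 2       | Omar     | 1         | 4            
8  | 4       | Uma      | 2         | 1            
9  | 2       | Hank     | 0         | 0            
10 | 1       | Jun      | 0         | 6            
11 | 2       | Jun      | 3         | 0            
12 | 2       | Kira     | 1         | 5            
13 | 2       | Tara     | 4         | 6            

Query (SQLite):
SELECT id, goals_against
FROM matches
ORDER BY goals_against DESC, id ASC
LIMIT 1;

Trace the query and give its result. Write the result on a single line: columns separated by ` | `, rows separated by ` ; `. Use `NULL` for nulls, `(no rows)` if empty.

1 | 6

Sort by goals_against desc, tiebreak id asc: (6, id=1), (6, id=6), (6, id=10), (6, id=13) …. Take first 1.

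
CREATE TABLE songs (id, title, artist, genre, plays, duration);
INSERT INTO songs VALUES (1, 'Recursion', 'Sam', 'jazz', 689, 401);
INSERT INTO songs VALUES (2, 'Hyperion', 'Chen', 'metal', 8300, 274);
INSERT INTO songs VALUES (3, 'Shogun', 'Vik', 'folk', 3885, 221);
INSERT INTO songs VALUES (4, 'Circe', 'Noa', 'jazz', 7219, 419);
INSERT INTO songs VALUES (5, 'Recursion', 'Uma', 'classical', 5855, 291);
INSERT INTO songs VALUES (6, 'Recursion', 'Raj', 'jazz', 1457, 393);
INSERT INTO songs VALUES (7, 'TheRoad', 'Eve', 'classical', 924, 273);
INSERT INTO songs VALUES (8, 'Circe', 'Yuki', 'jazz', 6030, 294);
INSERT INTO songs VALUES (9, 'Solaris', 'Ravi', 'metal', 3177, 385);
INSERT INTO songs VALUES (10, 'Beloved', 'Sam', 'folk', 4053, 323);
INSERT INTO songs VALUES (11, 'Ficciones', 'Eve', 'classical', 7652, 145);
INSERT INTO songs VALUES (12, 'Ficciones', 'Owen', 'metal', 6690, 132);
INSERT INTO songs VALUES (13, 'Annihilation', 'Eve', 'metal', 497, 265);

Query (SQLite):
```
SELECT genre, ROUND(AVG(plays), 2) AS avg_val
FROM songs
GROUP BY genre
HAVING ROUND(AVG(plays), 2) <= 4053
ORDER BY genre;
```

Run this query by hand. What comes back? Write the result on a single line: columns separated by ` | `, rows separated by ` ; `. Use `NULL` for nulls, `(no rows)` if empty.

folk | 3969 ; jazz | 3848.75

Partition songs by genre; compute ROUND(AVG(plays), 2) within each group.
HAVING: keep groups where ROUND(AVG(plays), 2) <= 4053.
  classical: ids {5, 7, 11} → ROUND(AVG(plays), 2)=4810.33
  folk: ids {3, 10} → ROUND(AVG(plays), 2)=3969
  jazz: ids {1, 4, 6, 8} → ROUND(AVG(plays), 2)=3848.75
  metal: ids {2, 9, 12, 13} → ROUND(AVG(plays), 2)=4666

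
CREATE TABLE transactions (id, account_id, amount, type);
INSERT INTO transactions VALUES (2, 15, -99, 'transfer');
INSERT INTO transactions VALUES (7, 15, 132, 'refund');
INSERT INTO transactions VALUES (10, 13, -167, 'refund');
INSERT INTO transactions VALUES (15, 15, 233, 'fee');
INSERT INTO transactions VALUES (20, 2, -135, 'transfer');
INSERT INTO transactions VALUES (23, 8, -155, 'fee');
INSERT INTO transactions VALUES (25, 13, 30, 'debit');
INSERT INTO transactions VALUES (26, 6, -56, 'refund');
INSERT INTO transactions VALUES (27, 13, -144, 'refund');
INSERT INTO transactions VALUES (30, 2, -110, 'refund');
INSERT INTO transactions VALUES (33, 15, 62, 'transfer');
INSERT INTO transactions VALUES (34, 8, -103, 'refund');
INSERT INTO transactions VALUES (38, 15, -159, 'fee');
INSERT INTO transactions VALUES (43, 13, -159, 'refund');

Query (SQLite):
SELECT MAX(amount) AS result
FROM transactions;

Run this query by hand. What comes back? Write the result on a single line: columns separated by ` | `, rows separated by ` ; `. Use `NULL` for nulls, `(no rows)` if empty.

233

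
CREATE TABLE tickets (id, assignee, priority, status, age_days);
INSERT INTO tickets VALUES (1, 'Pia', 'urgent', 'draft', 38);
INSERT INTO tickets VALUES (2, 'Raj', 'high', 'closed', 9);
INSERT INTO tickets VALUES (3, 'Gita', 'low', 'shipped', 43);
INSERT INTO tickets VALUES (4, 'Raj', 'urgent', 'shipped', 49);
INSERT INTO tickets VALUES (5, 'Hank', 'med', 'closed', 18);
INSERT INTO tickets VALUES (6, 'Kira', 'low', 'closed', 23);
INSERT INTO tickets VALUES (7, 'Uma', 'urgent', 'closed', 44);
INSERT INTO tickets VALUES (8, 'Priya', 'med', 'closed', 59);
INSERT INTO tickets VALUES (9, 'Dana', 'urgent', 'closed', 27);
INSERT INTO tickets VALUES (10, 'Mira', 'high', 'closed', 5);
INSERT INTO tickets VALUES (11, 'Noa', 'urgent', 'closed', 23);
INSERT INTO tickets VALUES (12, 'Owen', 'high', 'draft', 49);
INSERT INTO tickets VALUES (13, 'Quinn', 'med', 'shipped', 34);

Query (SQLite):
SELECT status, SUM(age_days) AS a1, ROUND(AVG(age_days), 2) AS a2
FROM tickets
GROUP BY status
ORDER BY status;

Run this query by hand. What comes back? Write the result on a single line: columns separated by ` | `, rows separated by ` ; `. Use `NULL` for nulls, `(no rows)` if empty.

closed | 208 | 26 ; draft | 87 | 43.5 ; shipped | 126 | 42

Group tickets by status.
Per group compute: SUM(age_days), ROUND(AVG(age_days), 2).
  closed: ids {2, 5, 6, 7, 8, 9, 10, 11} → SUM(age_days)=208, ROUND(AVG(age_days), 2)=26
  draft: ids {1, 12} → SUM(age_days)=87, ROUND(AVG(age_days), 2)=43.5
  shipped: ids {3, 4, 13} → SUM(age_days)=126, ROUND(AVG(age_days), 2)=42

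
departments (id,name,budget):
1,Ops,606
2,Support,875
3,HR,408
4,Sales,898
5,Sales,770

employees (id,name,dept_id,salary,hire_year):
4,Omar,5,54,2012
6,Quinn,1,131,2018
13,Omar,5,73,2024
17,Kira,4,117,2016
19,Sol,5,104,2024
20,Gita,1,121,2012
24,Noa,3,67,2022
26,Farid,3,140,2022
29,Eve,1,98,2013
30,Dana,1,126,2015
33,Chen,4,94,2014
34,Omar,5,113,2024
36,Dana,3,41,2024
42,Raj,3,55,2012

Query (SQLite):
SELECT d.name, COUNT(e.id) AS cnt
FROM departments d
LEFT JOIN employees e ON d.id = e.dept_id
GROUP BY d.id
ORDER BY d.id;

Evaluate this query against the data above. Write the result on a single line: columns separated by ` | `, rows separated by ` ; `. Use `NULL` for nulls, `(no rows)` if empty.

LEFT JOIN keeps every departments row; unmatched ones get NULL for employees columns.
Group by departments.id and compute COUNT(e.id). COUNT(col) of an all-NULL group is 0.
  1: ids {6, 20, 29, 30} → COUNT(e.id)=4
  2: ids {—} → COUNT(e.id)=0
  3: ids {24, 26, 36, 42} → COUNT(e.id)=4
  4: ids {17, 33} → COUNT(e.id)=2
  5: ids {4, 13, 19, 34} → COUNT(e.id)=4

Ops | 4 ; Support | 0 ; HR | 4 ; Sales | 2 ; Sales | 4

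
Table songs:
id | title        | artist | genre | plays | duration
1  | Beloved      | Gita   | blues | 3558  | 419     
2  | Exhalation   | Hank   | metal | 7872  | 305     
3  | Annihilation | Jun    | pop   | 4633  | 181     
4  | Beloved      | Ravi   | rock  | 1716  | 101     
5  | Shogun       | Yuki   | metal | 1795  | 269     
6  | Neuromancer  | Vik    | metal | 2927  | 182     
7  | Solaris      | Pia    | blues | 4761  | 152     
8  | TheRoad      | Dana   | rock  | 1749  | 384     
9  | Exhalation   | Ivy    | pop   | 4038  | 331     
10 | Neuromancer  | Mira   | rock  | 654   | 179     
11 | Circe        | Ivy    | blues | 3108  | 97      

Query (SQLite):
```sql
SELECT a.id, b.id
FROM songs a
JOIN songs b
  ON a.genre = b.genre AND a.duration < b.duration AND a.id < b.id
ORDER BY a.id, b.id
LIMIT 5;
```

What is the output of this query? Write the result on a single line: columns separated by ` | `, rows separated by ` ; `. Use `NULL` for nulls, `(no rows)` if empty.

Pairs (a,b) with same genre, a.duration < b.duration, a.id < b.id.
genre groups: blues:{1,7,11} metal:{2,5,6} pop:{3,9} rock:{4,8,10}
Ordered by (a.id, b.id); first 5.

3 | 9 ; 4 | 8 ; 4 | 10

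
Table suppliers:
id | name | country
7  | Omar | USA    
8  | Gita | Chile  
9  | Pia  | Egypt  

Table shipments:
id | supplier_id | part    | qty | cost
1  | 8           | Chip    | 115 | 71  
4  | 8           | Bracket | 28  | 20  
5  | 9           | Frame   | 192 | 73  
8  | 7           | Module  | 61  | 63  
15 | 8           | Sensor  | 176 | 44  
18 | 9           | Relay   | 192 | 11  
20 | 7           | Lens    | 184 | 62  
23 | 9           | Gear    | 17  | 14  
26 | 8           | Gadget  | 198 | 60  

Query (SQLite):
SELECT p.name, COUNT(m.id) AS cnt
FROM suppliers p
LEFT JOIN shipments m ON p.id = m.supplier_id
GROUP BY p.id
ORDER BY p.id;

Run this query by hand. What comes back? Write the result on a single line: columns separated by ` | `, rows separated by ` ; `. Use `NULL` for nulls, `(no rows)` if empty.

Omar | 2 ; Gita | 4 ; Pia | 3

LEFT JOIN keeps every suppliers row; unmatched ones get NULL for shipments columns.
Group by suppliers.id and compute COUNT(m.id). COUNT(col) of an all-NULL group is 0.
  7: ids {8, 20} → COUNT(m.id)=2
  8: ids {1, 4, 15, 26} → COUNT(m.id)=4
  9: ids {5, 18, 23} → COUNT(m.id)=3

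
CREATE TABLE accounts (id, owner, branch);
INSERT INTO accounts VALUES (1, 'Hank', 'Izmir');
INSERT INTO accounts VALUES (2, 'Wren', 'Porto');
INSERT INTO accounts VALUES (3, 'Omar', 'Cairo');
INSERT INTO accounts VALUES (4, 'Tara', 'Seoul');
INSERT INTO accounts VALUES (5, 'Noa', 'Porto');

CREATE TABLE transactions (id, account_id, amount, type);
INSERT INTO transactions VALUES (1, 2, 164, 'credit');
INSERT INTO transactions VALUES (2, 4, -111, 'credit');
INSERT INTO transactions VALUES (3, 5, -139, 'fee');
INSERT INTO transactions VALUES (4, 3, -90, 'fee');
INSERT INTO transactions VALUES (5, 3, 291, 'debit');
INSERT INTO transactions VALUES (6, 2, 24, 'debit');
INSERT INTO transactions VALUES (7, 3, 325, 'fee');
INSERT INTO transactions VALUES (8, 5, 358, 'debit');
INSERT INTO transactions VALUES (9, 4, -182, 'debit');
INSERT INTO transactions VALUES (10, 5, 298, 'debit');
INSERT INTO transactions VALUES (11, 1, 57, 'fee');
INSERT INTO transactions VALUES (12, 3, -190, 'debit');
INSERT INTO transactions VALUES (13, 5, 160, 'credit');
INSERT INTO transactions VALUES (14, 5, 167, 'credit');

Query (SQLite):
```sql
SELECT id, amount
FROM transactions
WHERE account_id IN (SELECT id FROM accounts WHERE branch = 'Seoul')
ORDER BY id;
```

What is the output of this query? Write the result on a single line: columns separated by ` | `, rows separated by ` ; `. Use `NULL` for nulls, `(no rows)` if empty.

Inner query: accounts.id where branch = 'Seoul'.
Outer: keep transactions rows whose account_id is in that set.
Inner query → {4}

2 | -111 ; 9 | -182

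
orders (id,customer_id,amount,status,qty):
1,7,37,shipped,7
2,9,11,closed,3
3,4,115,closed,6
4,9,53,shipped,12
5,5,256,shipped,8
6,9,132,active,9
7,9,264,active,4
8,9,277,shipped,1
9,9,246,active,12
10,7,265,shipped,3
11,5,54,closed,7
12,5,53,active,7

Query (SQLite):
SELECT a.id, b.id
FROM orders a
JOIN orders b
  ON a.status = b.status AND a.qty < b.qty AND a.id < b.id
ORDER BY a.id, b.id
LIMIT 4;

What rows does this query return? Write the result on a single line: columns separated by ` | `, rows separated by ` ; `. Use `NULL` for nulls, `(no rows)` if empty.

1 | 4 ; 1 | 5 ; 2 | 3 ; 2 | 11

Pairs (a,b) with same status, a.qty < b.qty, a.id < b.id.
status groups: active:{6,7,9,12} closed:{2,3,11} shipped:{1,4,5,8,10}
Ordered by (a.id, b.id); first 4.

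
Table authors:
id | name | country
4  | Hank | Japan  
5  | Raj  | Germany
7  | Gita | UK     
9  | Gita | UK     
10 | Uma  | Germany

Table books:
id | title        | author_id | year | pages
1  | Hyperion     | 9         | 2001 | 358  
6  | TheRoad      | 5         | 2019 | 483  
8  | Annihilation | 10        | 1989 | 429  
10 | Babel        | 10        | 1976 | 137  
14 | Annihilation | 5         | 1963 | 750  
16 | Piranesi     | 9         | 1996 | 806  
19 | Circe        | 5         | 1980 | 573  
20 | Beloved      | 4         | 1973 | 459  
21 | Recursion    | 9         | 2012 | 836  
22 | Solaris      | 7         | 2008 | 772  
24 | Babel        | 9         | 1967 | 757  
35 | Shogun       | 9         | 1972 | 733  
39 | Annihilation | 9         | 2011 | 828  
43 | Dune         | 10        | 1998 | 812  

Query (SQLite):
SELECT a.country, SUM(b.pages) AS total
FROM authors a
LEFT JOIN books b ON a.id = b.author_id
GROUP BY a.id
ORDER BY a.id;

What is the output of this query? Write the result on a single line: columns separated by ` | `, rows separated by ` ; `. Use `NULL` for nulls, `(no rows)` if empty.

LEFT JOIN keeps every authors row; unmatched ones get NULL for books columns.
Group by authors.id and compute SUM(b.pages). SUM over an all-NULL group is NULL.
  4: ids {20} → SUM(b.pages)=459
  5: ids {6, 14, 19} → SUM(b.pages)=1806
  7: ids {22} → SUM(b.pages)=772
  9: ids {1, 16, 21, 24, 35, 39} → SUM(b.pages)=4318
  10: ids {8, 10, 43} → SUM(b.pages)=1378

Japan | 459 ; Germany | 1806 ; UK | 772 ; UK | 4318 ; Germany | 1378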